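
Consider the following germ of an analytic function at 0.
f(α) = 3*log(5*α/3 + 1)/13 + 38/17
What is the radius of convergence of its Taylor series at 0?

Branch term (3/13)*log(1 - α/(-3/5)): its argument vanishes at α = -3/5, a logarithmic branch point, modulus 3/5.
The radius of convergence is the smallest modulus among the singular points: 3/5.

The radius of convergence is 3/5.


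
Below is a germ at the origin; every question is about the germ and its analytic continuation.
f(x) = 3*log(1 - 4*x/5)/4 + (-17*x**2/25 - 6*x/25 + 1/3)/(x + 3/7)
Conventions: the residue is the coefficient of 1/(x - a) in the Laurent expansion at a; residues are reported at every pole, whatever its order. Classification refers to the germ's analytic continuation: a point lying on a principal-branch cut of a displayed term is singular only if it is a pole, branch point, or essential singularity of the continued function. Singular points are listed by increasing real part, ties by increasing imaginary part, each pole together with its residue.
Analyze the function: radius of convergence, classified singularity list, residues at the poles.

Denominator factor (x + 3/7): pole of order 1 at -3/7, modulus 3/7.
Branch term (3/4)*log(1 - x/(5/4)): its argument vanishes at x = 5/4, a logarithmic branch point, modulus 5/4.
The radius of convergence is the smallest modulus among the singular points: 3/7.
The branch term is analytic at -3/7 and contributes nothing to the residue; only the rational part matters.
At the order-1 pole -3/7 set g(x) = (x - (-3/7))*(rational part) = -17*x**2/25 - 6*x/25 + 1/3.
Simple pole: residue = g(a) at a = -3/7, which is 1144/3675.
List the singular points by increasing real part (a conjugate pair: the negative imaginary part first).

Radius of convergence at 0: 3/7.
At -3/7: a pole of order 1; residue 1144/3675.
At 5/4: a logarithmic branch point.


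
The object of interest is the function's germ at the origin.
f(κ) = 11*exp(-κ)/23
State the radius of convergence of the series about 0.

The factor exp(-κ) is entire and contributes no finite singular point.
The polynomial part has no poles.
No finite singular points: the Taylor series at 0 converges everywhere.

The radius of convergence is infinite.


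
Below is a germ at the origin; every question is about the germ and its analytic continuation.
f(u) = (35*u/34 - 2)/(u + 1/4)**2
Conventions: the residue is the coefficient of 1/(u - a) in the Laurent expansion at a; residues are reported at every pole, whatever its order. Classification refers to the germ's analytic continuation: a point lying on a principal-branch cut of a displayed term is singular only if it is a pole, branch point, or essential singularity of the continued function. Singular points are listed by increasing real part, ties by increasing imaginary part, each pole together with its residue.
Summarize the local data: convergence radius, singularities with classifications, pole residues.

Radius of convergence at 0: 1/4.
At -1/4: a pole of order 2; residue 35/34.

Denominator factor (u + 1/4)^2: pole of order 2 at -1/4, modulus 1/4.
The radius of convergence is the smallest modulus among the singular points: 1/4.
At the order-2 pole -1/4 set g(u) = (u - (-1/4))^2*f(u) = 35*u/34 - 2.
Order-2 pole: residue = g'(a); g'(-1/4) = 35/34, so the residue is 35/34.


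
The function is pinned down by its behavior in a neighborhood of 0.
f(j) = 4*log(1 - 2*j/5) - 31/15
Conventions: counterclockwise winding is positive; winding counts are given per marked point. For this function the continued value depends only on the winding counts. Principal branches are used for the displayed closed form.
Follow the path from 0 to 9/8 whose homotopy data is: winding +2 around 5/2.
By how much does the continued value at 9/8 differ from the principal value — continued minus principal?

The rational part is single-valued and drops out of the difference; each branch term changes only by its own monodromy.
(4)*log(1 - j/(5/2)): each positive loop around 5/2 adds 2*pi*i to the log, so winding +2 contributes (4)*(2)*2*pi*i = (16)*pi*i.
Summing the contributions at j = 9/8 gives (16)*pi*i.

Continued minus principal equals (16)*pi*i.


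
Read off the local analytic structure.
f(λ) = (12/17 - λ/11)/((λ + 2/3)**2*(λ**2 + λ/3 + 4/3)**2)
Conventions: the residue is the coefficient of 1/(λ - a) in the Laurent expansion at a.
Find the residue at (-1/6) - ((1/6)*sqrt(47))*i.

The residue is (-94851/513128) - ((19618605/1133499752)*sqrt(47))*i.


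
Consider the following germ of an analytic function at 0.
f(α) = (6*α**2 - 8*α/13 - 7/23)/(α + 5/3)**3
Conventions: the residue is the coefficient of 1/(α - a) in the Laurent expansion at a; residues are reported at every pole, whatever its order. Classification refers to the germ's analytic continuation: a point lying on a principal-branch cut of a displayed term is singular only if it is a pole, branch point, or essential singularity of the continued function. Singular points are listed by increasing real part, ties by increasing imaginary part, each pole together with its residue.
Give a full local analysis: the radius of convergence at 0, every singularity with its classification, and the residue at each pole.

Denominator factor (α + 5/3)^3: pole of order 3 at -5/3, modulus 5/3.
The radius of convergence is the smallest modulus among the singular points: 5/3.
At the order-3 pole -5/3 set g(α) = (α - (-5/3))^3*f(α) = 6*α**2 - 8*α/13 - 7/23.
Order-3 pole: residue = g''(a)/2; g''(-5/3) = 12, so the residue is 6.

Radius of convergence at 0: 5/3.
At -5/3: a pole of order 3; residue 6.


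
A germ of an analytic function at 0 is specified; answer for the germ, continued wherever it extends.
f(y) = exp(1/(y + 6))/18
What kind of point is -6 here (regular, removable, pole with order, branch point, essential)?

The exponent 1/(y - (-6)) has a pole at -6, so exp(1/(y - (-6))) takes every nonzero value near it: an essential singularity (not a pole of any order).

The point is an essential singularity.


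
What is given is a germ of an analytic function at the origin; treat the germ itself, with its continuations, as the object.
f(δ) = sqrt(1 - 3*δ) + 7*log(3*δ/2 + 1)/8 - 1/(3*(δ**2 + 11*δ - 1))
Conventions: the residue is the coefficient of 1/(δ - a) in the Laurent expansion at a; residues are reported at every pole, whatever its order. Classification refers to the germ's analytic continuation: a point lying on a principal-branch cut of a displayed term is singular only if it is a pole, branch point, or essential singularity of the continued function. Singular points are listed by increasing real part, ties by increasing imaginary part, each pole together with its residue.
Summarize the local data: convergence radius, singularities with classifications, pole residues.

Denominator factor (δ**2 + 11*δ - 1): discriminant 125, real irrational roots -11/2 + (5/2)*sqrt(5) and -11/2 - (5/2)*sqrt(5); poles of order 1, moduli -11/2 + (5/2)*sqrt(5) and 11/2 + (5/2)*sqrt(5).
Branch term (7/8)*log(1 - δ/(-2/3)): its argument vanishes at δ = -2/3, a logarithmic branch point, modulus 2/3.
Branch term (1)*sqrt(1 - δ/(1/3)): its argument vanishes at δ = 1/3, a square-root branch point, modulus 1/3.
The radius of convergence is the smallest modulus among the singular points: -11/2 + (5/2)*sqrt(5).
The branch terms are analytic at -11/2 - (5/2)*sqrt(5) and contribute nothing to the residue; only the rational part matters.
The factor δ**2 + 11*δ - 1 splits as (δ - a)(δ - a') with a = -11/2 - (5/2)*sqrt(5), a' = -11/2 + (5/2)*sqrt(5). At the order-1 pole a set g(δ) = (δ - a)*(rational part) = [-1/3] / (δ - a').
Simple pole: residue = g(a) at a = -11/2 - (5/2)*sqrt(5), which is (1/75)*sqrt(5).
The branch terms are analytic at -11/2 + (5/2)*sqrt(5) and contribute nothing to the residue; only the rational part matters.
The factor δ**2 + 11*δ - 1 splits as (δ - a)(δ - a') with a = -11/2 + (5/2)*sqrt(5), a' = -11/2 - (5/2)*sqrt(5). At the order-1 pole a set g(δ) = (δ - a)*(rational part) = [-1/3] / (δ - a').
Simple pole: residue = g(a) at a = -11/2 + (5/2)*sqrt(5), which is -(1/75)*sqrt(5).
List the singular points by increasing real part (a conjugate pair: the negative imaginary part first).

Radius of convergence at 0: -11/2 + (5/2)*sqrt(5).
At -11/2 - (5/2)*sqrt(5): a pole of order 1; residue (1/75)*sqrt(5).
At -2/3: a logarithmic branch point.
At -11/2 + (5/2)*sqrt(5): a pole of order 1; residue -(1/75)*sqrt(5).
At 1/3: an algebraic (square-root) branch point.


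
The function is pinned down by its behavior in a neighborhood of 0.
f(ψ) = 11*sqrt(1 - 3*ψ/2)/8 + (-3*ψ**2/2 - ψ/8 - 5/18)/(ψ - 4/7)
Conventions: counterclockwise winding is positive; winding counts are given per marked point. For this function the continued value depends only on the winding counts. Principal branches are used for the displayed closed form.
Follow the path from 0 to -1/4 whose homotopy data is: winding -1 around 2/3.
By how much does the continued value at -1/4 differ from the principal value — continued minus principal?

The rational part is single-valued and drops out of the difference; each branch term changes only by its own monodromy.
(11/8)*sqrt(1 - ψ/(2/3)): winding -1 is odd, the square root flips sign, contributing -2*(11/8)*sqrt(1 - (-1/4)/(2/3)) = -2*(11/8)*sqrt(11/8) = -(11/16)*sqrt(22).
Summing the contributions at ψ = -1/4 gives -(11/16)*sqrt(22).

Continued minus principal equals -(11/16)*sqrt(22).


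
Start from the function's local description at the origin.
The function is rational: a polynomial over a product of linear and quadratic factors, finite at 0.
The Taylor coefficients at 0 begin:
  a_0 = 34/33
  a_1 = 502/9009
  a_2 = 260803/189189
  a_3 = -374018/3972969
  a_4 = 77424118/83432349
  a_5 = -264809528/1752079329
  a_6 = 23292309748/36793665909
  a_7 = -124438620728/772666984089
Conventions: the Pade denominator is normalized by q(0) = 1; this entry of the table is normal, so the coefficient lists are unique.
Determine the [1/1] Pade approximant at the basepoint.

The Pade approximant has numerator coefficients [34/33, -2738641/107679]; denominator coefficients [1, -260803/10542].

Taylor coefficients needed (read off): a_0 = 34/33, a_1 = 502/9009, a_2 = 260803/189189.
Write the denominator as Q(φ) = 1 + q1*φ. Requiring Q*f - P = O(φ^3) with deg P <= 1 kills the coefficients of φ^2..φ^2 in Q*f:
  φ^2: a_2 + q1*a_1 = 0, i.e. 260803/189189 + (502/9009)*q1 = 0.
Solving this linear system: q1 = -260803/10542.
The numerator is Q*f truncated at degree 1: P0 = a_0 = 34/33; P1 = a_1 + q1*a_0 = -2738641/107679.


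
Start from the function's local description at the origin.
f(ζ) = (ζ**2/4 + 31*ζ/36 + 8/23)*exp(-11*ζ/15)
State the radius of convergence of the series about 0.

The factor exp(-11*ζ/15) is entire and contributes no finite singular point.
The polynomial part has no poles.
No finite singular points: the Taylor series at 0 converges everywhere.

The radius of convergence is infinite.


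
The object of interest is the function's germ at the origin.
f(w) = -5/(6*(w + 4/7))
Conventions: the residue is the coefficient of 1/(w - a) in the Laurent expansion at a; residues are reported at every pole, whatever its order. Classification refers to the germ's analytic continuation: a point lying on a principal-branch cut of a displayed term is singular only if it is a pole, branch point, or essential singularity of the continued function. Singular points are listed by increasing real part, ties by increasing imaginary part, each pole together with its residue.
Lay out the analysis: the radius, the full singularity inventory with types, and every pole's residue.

Denominator factor (w + 4/7): pole of order 1 at -4/7, modulus 4/7.
The radius of convergence is the smallest modulus among the singular points: 4/7.
At the order-1 pole -4/7 set g(w) = (w - (-4/7))*f(w) = -5/6.
Simple pole: residue = g(a) at a = -4/7, which is -5/6.

Radius of convergence at 0: 4/7.
At -4/7: a pole of order 1; residue -5/6.


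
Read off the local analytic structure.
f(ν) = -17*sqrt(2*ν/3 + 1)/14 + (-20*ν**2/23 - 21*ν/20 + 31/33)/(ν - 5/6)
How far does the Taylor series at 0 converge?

Denominator factor (ν - 5/6): pole of order 1 at 5/6, modulus 5/6.
Branch term (-17/14)*sqrt(1 - ν/(-3/2)): its argument vanishes at ν = -3/2, a square-root branch point, modulus 3/2.
The radius of convergence is the smallest modulus among the singular points: 5/6.

The radius of convergence is 5/6.


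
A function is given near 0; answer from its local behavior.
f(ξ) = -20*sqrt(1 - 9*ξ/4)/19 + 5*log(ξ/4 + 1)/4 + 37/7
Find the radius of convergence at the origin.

The radius of convergence is 4/9.

Branch term (5/4)*log(1 - ξ/(-4)): its argument vanishes at ξ = -4, a logarithmic branch point, modulus 4.
Branch term (-20/19)*sqrt(1 - ξ/(4/9)): its argument vanishes at ξ = 4/9, a square-root branch point, modulus 4/9.
The radius of convergence is the smallest modulus among the singular points: 4/9.


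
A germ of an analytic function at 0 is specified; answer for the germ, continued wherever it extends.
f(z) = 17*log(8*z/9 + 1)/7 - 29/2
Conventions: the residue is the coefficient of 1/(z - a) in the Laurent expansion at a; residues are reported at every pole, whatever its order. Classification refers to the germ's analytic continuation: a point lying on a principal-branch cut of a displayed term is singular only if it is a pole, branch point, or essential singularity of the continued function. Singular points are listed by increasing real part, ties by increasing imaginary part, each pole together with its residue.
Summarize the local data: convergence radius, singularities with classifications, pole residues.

Branch term (17/7)*log(1 - z/(-9/8)): its argument vanishes at z = -9/8, a logarithmic branch point, modulus 9/8.
The radius of convergence is the smallest modulus among the singular points: 9/8.

Radius of convergence at 0: 9/8.
At -9/8: a logarithmic branch point.


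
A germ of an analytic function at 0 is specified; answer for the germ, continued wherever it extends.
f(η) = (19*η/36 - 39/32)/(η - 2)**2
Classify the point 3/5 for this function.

The point is a regular point.

Denominator factors: η - 2 = -7/5 at η = 3/5 — none vanishes.
So the germ continues analytically to 3/5.


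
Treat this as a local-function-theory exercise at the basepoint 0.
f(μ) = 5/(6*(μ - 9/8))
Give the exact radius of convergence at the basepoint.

The radius of convergence is 9/8.

Denominator factor (μ - 9/8): pole of order 1 at 9/8, modulus 9/8.
The radius of convergence is the smallest modulus among the singular points: 9/8.


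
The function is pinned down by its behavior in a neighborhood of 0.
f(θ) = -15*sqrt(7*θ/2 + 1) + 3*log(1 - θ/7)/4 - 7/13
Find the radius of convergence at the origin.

Branch term (3/4)*log(1 - θ/(7)): its argument vanishes at θ = 7, a logarithmic branch point, modulus 7.
Branch term (-15)*sqrt(1 - θ/(-2/7)): its argument vanishes at θ = -2/7, a square-root branch point, modulus 2/7.
The radius of convergence is the smallest modulus among the singular points: 2/7.

The radius of convergence is 2/7.


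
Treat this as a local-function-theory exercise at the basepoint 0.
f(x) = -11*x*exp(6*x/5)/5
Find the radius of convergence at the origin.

The radius of convergence is infinite.

The factor exp(6*x/5) is entire and contributes no finite singular point.
The polynomial part has no poles.
No finite singular points: the Taylor series at 0 converges everywhere.


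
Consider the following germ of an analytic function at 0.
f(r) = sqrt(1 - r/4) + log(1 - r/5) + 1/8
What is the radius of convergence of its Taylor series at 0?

The radius of convergence is 4.

Branch term (1)*sqrt(1 - r/(4)): its argument vanishes at r = 4, a square-root branch point, modulus 4.
Branch term (1)*log(1 - r/(5)): its argument vanishes at r = 5, a logarithmic branch point, modulus 5.
The radius of convergence is the smallest modulus among the singular points: 4.


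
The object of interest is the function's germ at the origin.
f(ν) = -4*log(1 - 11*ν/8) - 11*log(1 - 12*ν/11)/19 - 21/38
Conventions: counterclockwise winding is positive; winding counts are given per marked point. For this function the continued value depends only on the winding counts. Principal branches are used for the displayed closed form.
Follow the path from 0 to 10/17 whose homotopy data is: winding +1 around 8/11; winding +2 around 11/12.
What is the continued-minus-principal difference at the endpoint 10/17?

Continued minus principal equals -(196/19)*pi*i.

The rational part is single-valued and drops out of the difference; each branch term changes only by its own monodromy.
(-4)*log(1 - ν/(8/11)): each positive loop around 8/11 adds 2*pi*i to the log, so winding +1 contributes (-4)*(1)*2*pi*i = -(8)*pi*i.
(-11/19)*log(1 - ν/(11/12)): each positive loop around 11/12 adds 2*pi*i to the log, so winding +2 contributes (-11/19)*(2)*2*pi*i = -(44/19)*pi*i.
Summing the contributions at ν = 10/17 gives -(196/19)*pi*i.


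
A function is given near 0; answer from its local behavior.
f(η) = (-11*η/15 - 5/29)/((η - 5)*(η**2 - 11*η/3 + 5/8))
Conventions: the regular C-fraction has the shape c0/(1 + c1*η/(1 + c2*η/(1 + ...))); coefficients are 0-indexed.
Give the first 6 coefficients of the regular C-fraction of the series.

The regular C-fraction coefficients are [8/145, -258/25, 43751/9675, -4434004/16931637, 5409899703/48498027251, -131253/1108501].

Taylor coefficients (expand at 0): a_0 = 8/145, a_1 = 2064/3625, a_2 = 179504/54375, a_3 = 15061328/815625, a_4 = 1260799472/12234375, a_5 = 4221133904/7340625.
c0 = a_0 = 8/145. Peel one level at a time: if S = 1 + c*η/S' with S'(0) = 1, then c is the η-coefficient of S and S' = c*η/(S - 1).
S_1 = c0/f = 1 + (-258/25)*η + (87502/1875)*η^2 + ...; c1 = -258/25.
S_2 = c1*η/(S_1 - 1) = 1 + (43751/9675)*η + (4434004/3744225)*η^2 + ...; c2 = 43751/9675.
S_3 = c2*η/(S_2 - 1) = 1 + (-4434004/16931637)*η + (55916276/1914150001)*η^2 + ...; c3 = -4434004/16931637.
S_4 = c3*η/(S_3 - 1) = 1 + (5409899703/48498027251)*η + (16229699109/1228774467001)*η^2 + ...; c4 = 5409899703/48498027251.
S_5 = c4*η/(S_4 - 1) = 1 + (-131253/1108501)*η + ...; c5 = -131253/1108501.


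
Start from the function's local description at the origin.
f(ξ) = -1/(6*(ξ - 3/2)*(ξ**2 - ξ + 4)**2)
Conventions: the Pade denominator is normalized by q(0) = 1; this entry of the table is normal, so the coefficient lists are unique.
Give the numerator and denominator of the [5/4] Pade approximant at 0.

Taylor coefficients needed (expand at 0): a_0 = 1/144, a_1 = 7/864, a_2 = 67/20736, a_3 = -1/62208, a_4 = 373/2985984, a_5 = 15829/17915904, a_6 = 334183/429981696, a_7 = 202963/644972544, a_8 = 5805337/61917364224, a_9 = 34342243/371504185344.
Write the denominator as Q(ξ) = 1 + q1*ξ + q2*ξ^2 + q3*ξ^3 + q4*ξ^4. Requiring Q*f - P = O(ξ^10) with deg P <= 5 kills the coefficients of ξ^6..ξ^9 in Q*f:
  ξ^6: a_6 + q1*a_5 + q2*a_4 + q3*a_3 + q4*a_2 = 0, i.e. 334183/429981696 + (15829/17915904)*q1 + (373/2985984)*q2 + (-1/62208)*q3 + (67/20736)*q4 = 0.
  ξ^7: a_7 + q1*a_6 + q2*a_5 + q3*a_4 + q4*a_3 = 0, i.e. 202963/644972544 + (334183/429981696)*q1 + (15829/17915904)*q2 + (373/2985984)*q3 + (-1/62208)*q4 = 0.
  ξ^8: a_8 + q1*a_7 + q2*a_6 + q3*a_5 + q4*a_4 = 0, i.e. 5805337/61917364224 + (202963/644972544)*q1 + (334183/429981696)*q2 + (15829/17915904)*q3 + (373/2985984)*q4 = 0.
  ξ^9: a_9 + q1*a_8 + q2*a_7 + q3*a_6 + q4*a_5 = 0, i.e. 34342243/371504185344 + (5805337/61917364224)*q1 + (202963/644972544)*q2 + (334183/429981696)*q3 + (15829/17915904)*q4 = 0.
Solving this linear system: q1 = -22913/15618, q2 = 41859/41648, q3 = -10091/20824, q4 = 4971/41648.
The numerator is Q*f truncated at degree 5: P0 = a_0 = 1/144; P1 = a_1 + q1*a_0 = -391/187416; P2 = a_2 + q1*a_1 + q2*a_0 = -157/93708; P3 = a_3 + q1*a_2 + q2*a_1 + q3*a_0 = 1/46854; P4 = a_4 + q1*a_3 + q2*a_2 + q3*a_1 + q4*a_0 = 7/23427; P5 = a_5 + q1*a_4 + q2*a_3 + q3*a_2 + q4*a_1 = 2/23427.

The Pade approximant has numerator coefficients [1/144, -391/187416, -157/93708, 1/46854, 7/23427, 2/23427]; denominator coefficients [1, -22913/15618, 41859/41648, -10091/20824, 4971/41648].


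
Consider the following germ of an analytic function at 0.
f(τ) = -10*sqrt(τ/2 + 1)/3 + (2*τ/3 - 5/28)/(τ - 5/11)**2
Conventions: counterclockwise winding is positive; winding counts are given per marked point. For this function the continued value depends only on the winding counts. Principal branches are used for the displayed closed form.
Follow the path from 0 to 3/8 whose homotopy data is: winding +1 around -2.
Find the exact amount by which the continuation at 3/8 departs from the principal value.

Continued minus principal equals (5/3)*sqrt(19).

The rational part is single-valued and drops out of the difference; each branch term changes only by its own monodromy.
(-10/3)*sqrt(1 - τ/(-2)): winding +1 is odd, the square root flips sign, contributing -2*(-10/3)*sqrt(1 - (3/8)/(-2)) = -2*(-10/3)*sqrt(19/16) = (5/3)*sqrt(19).
Summing the contributions at τ = 3/8 gives (5/3)*sqrt(19).


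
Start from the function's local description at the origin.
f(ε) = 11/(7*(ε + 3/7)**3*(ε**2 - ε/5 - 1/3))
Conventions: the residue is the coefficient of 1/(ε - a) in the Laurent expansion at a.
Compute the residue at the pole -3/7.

The residue is -737206470/103823.

At the order-3 pole -3/7 set g(ε) = (ε - (-3/7))^3*f(ε) = 11/(7*(ε**2 - ε/5 - 1/3)).
Order-3 pole: residue = g''(a)/2; g''(-3/7) = -1474412940/103823, so the residue is -737206470/103823.


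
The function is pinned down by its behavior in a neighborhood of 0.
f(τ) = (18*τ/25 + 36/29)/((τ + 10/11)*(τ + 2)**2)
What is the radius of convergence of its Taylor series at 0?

Denominator factor (τ + 10/11): pole of order 1 at -10/11, modulus 10/11.
Denominator factor (τ + 2)^2: pole of order 2 at -2, modulus 2.
The radius of convergence is the smallest modulus among the singular points: 10/11.

The radius of convergence is 10/11.


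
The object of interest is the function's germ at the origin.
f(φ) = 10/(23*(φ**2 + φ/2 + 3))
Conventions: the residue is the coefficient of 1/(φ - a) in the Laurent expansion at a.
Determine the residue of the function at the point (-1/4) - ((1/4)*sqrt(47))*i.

The residue is ((20/1081)*sqrt(47))*i.

The factor φ**2 + φ/2 + 3 splits as (φ - a)(φ - a') with a = (-1/4) - ((1/4)*sqrt(47))*i, a' = (-1/4) + ((1/4)*sqrt(47))*i. At the order-1 pole a set g(φ) = (φ - a)*f(φ) = [10/23] / (φ - a').
Simple pole: residue = g(a) at a = (-1/4) - ((1/4)*sqrt(47))*i, which is ((20/1081)*sqrt(47))*i.


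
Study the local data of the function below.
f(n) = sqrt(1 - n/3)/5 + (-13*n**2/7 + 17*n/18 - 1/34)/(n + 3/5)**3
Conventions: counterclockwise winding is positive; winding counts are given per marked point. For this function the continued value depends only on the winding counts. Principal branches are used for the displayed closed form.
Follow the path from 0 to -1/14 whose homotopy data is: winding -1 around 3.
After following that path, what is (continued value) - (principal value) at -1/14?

Continued minus principal equals -(1/105)*sqrt(1806).

The rational part is single-valued and drops out of the difference; each branch term changes only by its own monodromy.
(1/5)*sqrt(1 - n/(3)): winding -1 is odd, the square root flips sign, contributing -2*(1/5)*sqrt(1 - (-1/14)/(3)) = -2*(1/5)*sqrt(43/42) = -(1/105)*sqrt(1806).
Summing the contributions at n = -1/14 gives -(1/105)*sqrt(1806).


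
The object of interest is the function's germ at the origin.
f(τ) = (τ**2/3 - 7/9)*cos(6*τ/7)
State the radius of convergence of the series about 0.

The factor cos(6*τ/7) is entire and contributes no finite singular point.
The polynomial part has no poles.
No finite singular points: the Taylor series at 0 converges everywhere.

The radius of convergence is infinite.


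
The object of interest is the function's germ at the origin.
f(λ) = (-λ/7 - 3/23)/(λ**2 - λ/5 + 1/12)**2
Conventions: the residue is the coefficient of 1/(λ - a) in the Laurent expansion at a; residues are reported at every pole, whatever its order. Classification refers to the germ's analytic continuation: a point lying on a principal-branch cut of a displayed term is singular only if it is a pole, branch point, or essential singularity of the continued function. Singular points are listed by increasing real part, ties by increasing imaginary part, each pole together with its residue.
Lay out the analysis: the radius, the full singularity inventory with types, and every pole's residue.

Denominator factor (λ**2 - λ/5 + 1/12)^2: discriminant -22/75, complex-conjugate roots (1/10) + ((1/30)*sqrt(66))*i and (1/10) - ((1/30)*sqrt(66))*i; poles of order 2, moduli (1/6)*sqrt(3) and (1/6)*sqrt(3).
The radius of convergence is the smallest modulus among the singular points: (1/6)*sqrt(3).
The factor λ**2 - λ/5 + 1/12 splits as (λ - a)(λ - a') with a = (1/10) - ((1/30)*sqrt(66))*i, a' = (1/10) + ((1/30)*sqrt(66))*i. At the order-2 pole a set g(λ) = (λ - a)^2*f(λ) = [-λ/7 - 3/23] / (λ - a')^2.
Order-2 pole: residue = g'(a); g'((1/10) - ((1/30)*sqrt(66))*i) = -((17475/77924)*sqrt(66))*i, so the residue is -((17475/77924)*sqrt(66))*i.
The factor λ**2 - λ/5 + 1/12 splits as (λ - a)(λ - a') with a = (1/10) + ((1/30)*sqrt(66))*i, a' = (1/10) - ((1/30)*sqrt(66))*i. At the order-2 pole a set g(λ) = (λ - a)^2*f(λ) = [-λ/7 - 3/23] / (λ - a')^2.
Order-2 pole: residue = g'(a); g'((1/10) + ((1/30)*sqrt(66))*i) = ((17475/77924)*sqrt(66))*i, so the residue is ((17475/77924)*sqrt(66))*i.
List the singular points by increasing real part (a conjugate pair: the negative imaginary part first).

Radius of convergence at 0: (1/6)*sqrt(3).
At (1/10) - ((1/30)*sqrt(66))*i: a pole of order 2; residue -((17475/77924)*sqrt(66))*i.
At (1/10) + ((1/30)*sqrt(66))*i: a pole of order 2; residue ((17475/77924)*sqrt(66))*i.


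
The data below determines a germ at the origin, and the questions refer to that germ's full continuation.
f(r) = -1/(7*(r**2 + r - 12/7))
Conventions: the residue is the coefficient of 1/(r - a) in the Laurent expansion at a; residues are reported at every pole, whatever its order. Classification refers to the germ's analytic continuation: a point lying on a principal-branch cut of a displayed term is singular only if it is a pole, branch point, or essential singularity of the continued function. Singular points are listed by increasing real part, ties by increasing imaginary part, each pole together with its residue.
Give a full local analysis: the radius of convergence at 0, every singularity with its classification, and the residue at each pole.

Radius of convergence at 0: -1/2 + (1/14)*sqrt(385).
At -1/2 - (1/14)*sqrt(385): a pole of order 1; residue (1/385)*sqrt(385).
At -1/2 + (1/14)*sqrt(385): a pole of order 1; residue -(1/385)*sqrt(385).

Denominator factor (r**2 + r - 12/7): discriminant 55/7, real irrational roots -1/2 + (1/14)*sqrt(385) and -1/2 - (1/14)*sqrt(385); poles of order 1, moduli -1/2 + (1/14)*sqrt(385) and 1/2 + (1/14)*sqrt(385).
The radius of convergence is the smallest modulus among the singular points: -1/2 + (1/14)*sqrt(385).
The factor r**2 + r - 12/7 splits as (r - a)(r - a') with a = -1/2 - (1/14)*sqrt(385), a' = -1/2 + (1/14)*sqrt(385). At the order-1 pole a set g(r) = (r - a)*f(r) = [-1/7] / (r - a').
Simple pole: residue = g(a) at a = -1/2 - (1/14)*sqrt(385), which is (1/385)*sqrt(385).
The factor r**2 + r - 12/7 splits as (r - a)(r - a') with a = -1/2 + (1/14)*sqrt(385), a' = -1/2 - (1/14)*sqrt(385). At the order-1 pole a set g(r) = (r - a)*f(r) = [-1/7] / (r - a').
Simple pole: residue = g(a) at a = -1/2 + (1/14)*sqrt(385), which is -(1/385)*sqrt(385).
List the singular points by increasing real part (a conjugate pair: the negative imaginary part first).


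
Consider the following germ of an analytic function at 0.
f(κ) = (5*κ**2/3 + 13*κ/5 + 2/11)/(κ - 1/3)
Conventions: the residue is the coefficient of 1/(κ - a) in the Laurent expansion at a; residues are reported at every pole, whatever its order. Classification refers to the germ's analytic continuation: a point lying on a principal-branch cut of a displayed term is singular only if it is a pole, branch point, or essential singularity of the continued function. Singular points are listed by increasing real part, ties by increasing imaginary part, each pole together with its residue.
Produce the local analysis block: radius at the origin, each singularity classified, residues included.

Radius of convergence at 0: 1/3.
At 1/3: a pole of order 1; residue 1832/1485.

Denominator factor (κ - 1/3): pole of order 1 at 1/3, modulus 1/3.
The radius of convergence is the smallest modulus among the singular points: 1/3.
At the order-1 pole 1/3 set g(κ) = (κ - (1/3))*f(κ) = 5*κ**2/3 + 13*κ/5 + 2/11.
Simple pole: residue = g(a) at a = 1/3, which is 1832/1485.


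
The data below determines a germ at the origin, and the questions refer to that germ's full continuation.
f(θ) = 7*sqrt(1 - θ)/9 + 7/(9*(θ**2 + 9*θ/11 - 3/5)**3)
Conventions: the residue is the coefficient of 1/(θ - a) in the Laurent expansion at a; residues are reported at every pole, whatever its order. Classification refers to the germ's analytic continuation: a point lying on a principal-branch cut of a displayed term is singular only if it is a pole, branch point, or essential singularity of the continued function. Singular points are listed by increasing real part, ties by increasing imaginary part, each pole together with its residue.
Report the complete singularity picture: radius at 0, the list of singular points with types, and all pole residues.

Radius of convergence at 0: -9/22 + (1/110)*sqrt(9285).
At -9/22 - (1/110)*sqrt(9285): a pole of order 3; residue -(56367850/19211309379)*sqrt(9285).
At -9/22 + (1/110)*sqrt(9285): a pole of order 3; residue (56367850/19211309379)*sqrt(9285).
At 1: an algebraic (square-root) branch point.

Denominator factor (θ**2 + 9*θ/11 - 3/5)^3: discriminant 1857/605, real irrational roots -9/22 + (1/110)*sqrt(9285) and -9/22 - (1/110)*sqrt(9285); poles of order 3, moduli -9/22 + (1/110)*sqrt(9285) and 9/22 + (1/110)*sqrt(9285).
Branch term (7/9)*sqrt(1 - θ/(1)): its argument vanishes at θ = 1, a square-root branch point, modulus 1.
The radius of convergence is the smallest modulus among the singular points: -9/22 + (1/110)*sqrt(9285).
The branch term is analytic at -9/22 - (1/110)*sqrt(9285) and contributes nothing to the residue; only the rational part matters.
The factor θ**2 + 9*θ/11 - 3/5 splits as (θ - a)(θ - a') with a = -9/22 - (1/110)*sqrt(9285), a' = -9/22 + (1/110)*sqrt(9285). At the order-3 pole a set g(θ) = (θ - a)^3*(rational part) = [7/9] / (θ - a')^3.
Order-3 pole: residue = g''(a)/2; g''(-9/22 - (1/110)*sqrt(9285)) = -(112735700/19211309379)*sqrt(9285), so the residue is -(56367850/19211309379)*sqrt(9285).
The branch term is analytic at -9/22 + (1/110)*sqrt(9285) and contributes nothing to the residue; only the rational part matters.
The factor θ**2 + 9*θ/11 - 3/5 splits as (θ - a)(θ - a') with a = -9/22 + (1/110)*sqrt(9285), a' = -9/22 - (1/110)*sqrt(9285). At the order-3 pole a set g(θ) = (θ - a)^3*(rational part) = [7/9] / (θ - a')^3.
Order-3 pole: residue = g''(a)/2; g''(-9/22 + (1/110)*sqrt(9285)) = (112735700/19211309379)*sqrt(9285), so the residue is (56367850/19211309379)*sqrt(9285).
List the singular points by increasing real part (a conjugate pair: the negative imaginary part first).


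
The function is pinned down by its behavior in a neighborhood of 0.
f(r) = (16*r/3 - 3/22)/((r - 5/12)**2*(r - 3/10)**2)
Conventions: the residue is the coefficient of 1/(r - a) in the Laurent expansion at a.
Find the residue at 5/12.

The residue is -1204800/539.

At the order-2 pole 5/12 set g(r) = (r - (5/12))^2*f(r) = (16*r/3 - 3/22)/(r - 3/10)**2.
Order-2 pole: residue = g'(a); g'(5/12) = -1204800/539, so the residue is -1204800/539.


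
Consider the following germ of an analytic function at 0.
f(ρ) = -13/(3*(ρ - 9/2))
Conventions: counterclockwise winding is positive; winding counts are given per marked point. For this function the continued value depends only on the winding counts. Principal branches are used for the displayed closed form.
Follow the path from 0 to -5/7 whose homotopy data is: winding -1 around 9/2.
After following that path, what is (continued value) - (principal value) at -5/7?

Continued minus principal equals 0.

The function is rational, hence single-valued: continuing it around any pole returns the same value, so the difference is 0.


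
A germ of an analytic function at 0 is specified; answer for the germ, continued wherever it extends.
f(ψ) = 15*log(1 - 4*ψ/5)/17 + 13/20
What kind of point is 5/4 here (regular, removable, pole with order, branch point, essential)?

The point is a logarithmic branch point.

The term (15/17)*log(1 - ψ/(5/4)) has argument 1 - 5/4/(5/4) = 0 at 5/4: a logarithmic (infinitely-sheeted) branch point; the remaining terms are analytic or single-valued there.


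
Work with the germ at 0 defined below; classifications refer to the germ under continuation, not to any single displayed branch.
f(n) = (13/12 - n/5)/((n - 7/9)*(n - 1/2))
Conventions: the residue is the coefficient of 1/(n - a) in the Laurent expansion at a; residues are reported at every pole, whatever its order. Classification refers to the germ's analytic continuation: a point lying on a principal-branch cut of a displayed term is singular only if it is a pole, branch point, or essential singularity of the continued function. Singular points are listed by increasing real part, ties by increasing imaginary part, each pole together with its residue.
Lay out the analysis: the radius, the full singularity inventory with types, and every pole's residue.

Denominator factor (n - 7/9): pole of order 1 at 7/9, modulus 7/9.
Denominator factor (n - 1/2): pole of order 1 at 1/2, modulus 1/2.
The radius of convergence is the smallest modulus among the singular points: 1/2.
At the order-1 pole 1/2 set g(n) = (n - (1/2))*f(n) = (13/12 - n/5)/(n - 7/9).
Simple pole: residue = g(a) at a = 1/2, which is -177/50.
At the order-1 pole 7/9 set g(n) = (n - (7/9))*f(n) = (13/12 - n/5)/(n - 1/2).
Simple pole: residue = g(a) at a = 7/9, which is 167/50.
List the singular points by increasing real part (a conjugate pair: the negative imaginary part first).

Radius of convergence at 0: 1/2.
At 1/2: a pole of order 1; residue -177/50.
At 7/9: a pole of order 1; residue 167/50.


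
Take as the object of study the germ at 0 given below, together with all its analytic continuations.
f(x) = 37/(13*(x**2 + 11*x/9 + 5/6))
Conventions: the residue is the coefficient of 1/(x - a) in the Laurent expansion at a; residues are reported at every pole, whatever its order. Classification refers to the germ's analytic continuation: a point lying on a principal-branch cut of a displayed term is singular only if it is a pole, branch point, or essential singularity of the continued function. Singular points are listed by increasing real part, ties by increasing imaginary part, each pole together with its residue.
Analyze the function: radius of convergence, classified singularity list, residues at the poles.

Denominator factor (x**2 + 11*x/9 + 5/6): discriminant -149/81, complex-conjugate roots (-11/18) + ((1/18)*sqrt(149))*i and (-11/18) - ((1/18)*sqrt(149))*i; poles of order 1, moduli (1/6)*sqrt(30) and (1/6)*sqrt(30).
The radius of convergence is the smallest modulus among the singular points: (1/6)*sqrt(30).
The factor x**2 + 11*x/9 + 5/6 splits as (x - a)(x - a') with a = (-11/18) - ((1/18)*sqrt(149))*i, a' = (-11/18) + ((1/18)*sqrt(149))*i. At the order-1 pole a set g(x) = (x - a)*f(x) = [37/13] / (x - a').
Simple pole: residue = g(a) at a = (-11/18) - ((1/18)*sqrt(149))*i, which is ((333/1937)*sqrt(149))*i.
The factor x**2 + 11*x/9 + 5/6 splits as (x - a)(x - a') with a = (-11/18) + ((1/18)*sqrt(149))*i, a' = (-11/18) - ((1/18)*sqrt(149))*i. At the order-1 pole a set g(x) = (x - a)*f(x) = [37/13] / (x - a').
Simple pole: residue = g(a) at a = (-11/18) + ((1/18)*sqrt(149))*i, which is -((333/1937)*sqrt(149))*i.
List the singular points by increasing real part (a conjugate pair: the negative imaginary part first).

Radius of convergence at 0: (1/6)*sqrt(30).
At (-11/18) - ((1/18)*sqrt(149))*i: a pole of order 1; residue ((333/1937)*sqrt(149))*i.
At (-11/18) + ((1/18)*sqrt(149))*i: a pole of order 1; residue -((333/1937)*sqrt(149))*i.


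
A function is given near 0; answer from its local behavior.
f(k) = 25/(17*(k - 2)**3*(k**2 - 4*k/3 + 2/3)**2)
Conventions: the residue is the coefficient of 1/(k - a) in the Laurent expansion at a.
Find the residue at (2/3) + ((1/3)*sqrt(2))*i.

The factor k**2 - 4*k/3 + 2/3 splits as (k - a)(k - a') with a = (2/3) + ((1/3)*sqrt(2))*i, a' = (2/3) - ((1/3)*sqrt(2))*i. At the order-2 pole a set g(k) = (k - a)^2*f(k) = [25/(17*(k - 2)**3)] / (k - a')^2.
Order-2 pole: residue = g'(a); g'((2/3) + ((1/3)*sqrt(2))*i) = (-325/408) + ((1075/816)*sqrt(2))*i, so the residue is (-325/408) + ((1075/816)*sqrt(2))*i.

The residue is (-325/408) + ((1075/816)*sqrt(2))*i.


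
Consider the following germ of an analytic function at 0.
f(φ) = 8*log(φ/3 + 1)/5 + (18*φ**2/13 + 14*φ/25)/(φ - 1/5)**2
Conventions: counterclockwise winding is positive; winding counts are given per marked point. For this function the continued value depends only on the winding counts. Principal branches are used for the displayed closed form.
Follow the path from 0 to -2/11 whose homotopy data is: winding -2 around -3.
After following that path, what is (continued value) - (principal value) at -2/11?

Continued minus principal equals -(32/5)*pi*i.

The rational part is single-valued and drops out of the difference; each branch term changes only by its own monodromy.
(8/5)*log(1 - φ/(-3)): each positive loop around -3 adds 2*pi*i to the log, so winding -2 contributes (8/5)*(-2)*2*pi*i = -(32/5)*pi*i.
Summing the contributions at φ = -2/11 gives -(32/5)*pi*i.


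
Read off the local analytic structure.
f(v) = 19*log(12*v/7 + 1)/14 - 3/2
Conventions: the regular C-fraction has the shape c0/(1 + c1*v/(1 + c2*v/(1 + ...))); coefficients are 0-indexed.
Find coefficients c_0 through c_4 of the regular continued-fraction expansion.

The regular C-fraction coefficients are [-3/2, 76/49, -34/49, -6/17, 144/119].

Taylor coefficients (expand at 0): a_0 = -3/2, a_1 = 114/49, a_2 = -684/343, a_3 = 5472/2401, a_4 = -49248/16807.
c0 = a_0 = -3/2. Peel one level at a time: if S = 1 + c*v/S' with S'(0) = 1, then c is the v-coefficient of S and S' = c*v/(S - 1).
S_1 = c0/f = 1 + (76/49)*v + (2584/2401)*v^2 + ...; c1 = 76/49.
S_2 = c1*v/(S_1 - 1) = 1 + (-34/49)*v + (-12/49)*v^2 + ...; c2 = -34/49.
S_3 = c2*v/(S_2 - 1) = 1 + (-6/17)*v + (864/2023)*v^2 + ...; c3 = -6/17.
S_4 = c3*v/(S_3 - 1) = 1 + (144/119)*v + ...; c4 = 144/119.


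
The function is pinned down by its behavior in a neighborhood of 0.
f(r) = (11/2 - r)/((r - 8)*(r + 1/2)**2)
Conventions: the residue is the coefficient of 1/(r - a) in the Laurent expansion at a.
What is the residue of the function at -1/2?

The residue is 10/289.

At the order-2 pole -1/2 set g(r) = (r - (-1/2))^2*f(r) = (11/2 - r)/(r - 8).
Order-2 pole: residue = g'(a); g'(-1/2) = 10/289, so the residue is 10/289.


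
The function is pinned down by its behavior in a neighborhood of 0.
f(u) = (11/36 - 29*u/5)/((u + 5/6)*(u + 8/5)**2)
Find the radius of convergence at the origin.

Denominator factor (u + 8/5)^2: pole of order 2 at -8/5, modulus 8/5.
Denominator factor (u + 5/6): pole of order 1 at -5/6, modulus 5/6.
The radius of convergence is the smallest modulus among the singular points: 5/6.

The radius of convergence is 5/6.


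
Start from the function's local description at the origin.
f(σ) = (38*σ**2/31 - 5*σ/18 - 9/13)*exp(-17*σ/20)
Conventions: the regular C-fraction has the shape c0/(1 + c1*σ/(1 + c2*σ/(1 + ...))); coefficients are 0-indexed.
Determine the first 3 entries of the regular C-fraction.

The regular C-fraction coefficients are [-9/13, 727/1620, -317582699/73019880].

Taylor coefficients (expand at 0): a_0 = -9/13, a_1 = 727/2340, a_2 = 3516221/2901600.
c0 = a_0 = -9/13. Peel one level at a time: if S = 1 + c*σ/S' with S'(0) = 1, then c is the σ-coefficient of S and S' = c*σ/(S - 1).
S_1 = c0/f = 1 + (727/1620)*σ + (317582699/162712800)*σ^2 + ...; c1 = 727/1620.
S_2 = c1*σ/(S_1 - 1) = 1 + (-317582699/73019880)*σ + ...; c2 = -317582699/73019880.
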